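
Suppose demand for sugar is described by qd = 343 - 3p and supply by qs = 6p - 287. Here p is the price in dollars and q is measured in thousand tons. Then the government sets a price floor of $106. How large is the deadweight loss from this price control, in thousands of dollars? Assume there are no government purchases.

Setting quantity demanded equal to quantity supplied, 343 - 3p = 6p - 287, gives p* = 70 and q* = 133.
Because the floor (106) lies above the market-clearing price, it is binding.
At p = 106: qd = 343 - 3·106 = 25 and qs = 6·106 - 287 = 349.
Quantity traded falls to 25. At q = 25 the demand price is (343 - 25)/3 = 106 and the supply price is (287 + 25)/6 = 52.
Deadweight loss = ½ · (106 - 52) · (133 - 25) = ½ · 54 · 108 = 2916.

2916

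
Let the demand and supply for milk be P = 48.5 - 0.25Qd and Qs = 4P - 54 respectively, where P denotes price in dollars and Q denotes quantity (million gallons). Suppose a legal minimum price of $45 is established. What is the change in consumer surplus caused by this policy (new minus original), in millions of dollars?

-588

Rearranging demand gives Qd = 194 - 4P. Setting quantity demanded equal to quantity supplied, 194 - 4P = 4P - 54, gives P* = 31 and Q* = 70.
Because the floor (45) lies above the market-clearing price, it is binding.
At P = 45: Qd = 194 - 4·45 = 14 and Qs = 4·45 - 54 = 126.
Consumer surplus without the control is ½ · (48.5 - 31) · 70 = 612.5.
With the floor, consumers buy 14 units at 45, so CS = ½ · (48.5 - 45) · 14 = 24.5.
Change in consumer surplus = 24.5 - 612.5 = -588.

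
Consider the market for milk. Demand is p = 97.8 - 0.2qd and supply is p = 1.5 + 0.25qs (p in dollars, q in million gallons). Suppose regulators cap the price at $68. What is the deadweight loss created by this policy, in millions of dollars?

0

Rearranging demand gives qd = 489 - 5p; rearranging supply gives qs = 4p - 6. In a free market, 489 - 5p = 4p - 6 gives the equilibrium p* = 55, q* = 214.
Since 68 is above p* = 55, the ceiling does not bind and the free-market outcome prevails.
Since the control does not bind, no trades are prevented and deadweight loss is zero.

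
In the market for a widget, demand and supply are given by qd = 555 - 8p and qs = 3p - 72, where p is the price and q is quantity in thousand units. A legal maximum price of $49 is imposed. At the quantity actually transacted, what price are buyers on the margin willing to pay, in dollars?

60

In a free market, 555 - 8p = 3p - 72 gives the equilibrium p* = 57, q* = 99.
Because the ceiling (49) lies below the market-clearing price, it is binding.
At p = 49: qd = 555 - 8·49 = 163 and qs = 3·49 - 72 = 75.
Only 75 units reach the market. On the demand curve, the marginal buyer's willingness to pay at q = 75 is (555 - 75)/8 = 60.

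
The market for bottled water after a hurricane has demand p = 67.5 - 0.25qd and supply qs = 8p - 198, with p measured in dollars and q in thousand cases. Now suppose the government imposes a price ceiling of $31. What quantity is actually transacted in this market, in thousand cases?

50

Rearranging demand gives qd = 270 - 4p. Without the control the market clears where 270 - 4p = 8p - 198, i.e. p* = 39 and q* = 114.
Since 31 < 39, the ceiling is binding.
At p = 31: qd = 270 - 4·31 = 146 and qs = 8·31 - 198 = 50.
The quantity actually transacted is the short side, supply: 50.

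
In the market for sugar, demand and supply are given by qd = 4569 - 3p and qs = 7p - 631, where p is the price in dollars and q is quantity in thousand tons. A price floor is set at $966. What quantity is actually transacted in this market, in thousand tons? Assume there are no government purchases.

1671

Setting quantity demanded equal to quantity supplied, 4569 - 3p = 7p - 631, gives p* = 520 and q* = 3009.
Since 966 > 520, the floor is binding.
At p = 966: qd = 4569 - 3·966 = 1671 and qs = 7·966 - 631 = 6131.
The quantity actually transacted is the short side, demand: 1671.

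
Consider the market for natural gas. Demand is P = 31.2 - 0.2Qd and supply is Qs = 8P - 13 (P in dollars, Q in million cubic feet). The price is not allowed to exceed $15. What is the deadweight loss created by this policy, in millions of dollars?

0

Rearranging demand gives Qd = 156 - 5P. Setting quantity demanded equal to quantity supplied, 156 - 5P = 8P - 13, gives P* = 13 and Q* = 91.
Since 15 is above P* = 13, the ceiling does not bind and the free-market outcome prevails.
Since the control does not bind, no trades are prevented and deadweight loss is zero.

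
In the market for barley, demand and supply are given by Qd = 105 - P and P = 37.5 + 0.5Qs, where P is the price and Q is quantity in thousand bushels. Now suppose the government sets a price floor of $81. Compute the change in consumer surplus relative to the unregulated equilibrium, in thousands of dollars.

-724.5

Rearranging supply gives Qs = 2P - 75. Setting quantity demanded equal to quantity supplied, 105 - P = 2P - 75, gives P* = 60 and Q* = 45.
Since 81 > 60, the floor is binding.
At P = 81: Qd = 105 - 81 = 24 and Qs = 2·81 - 75 = 87.
Consumer surplus without the control is ½ · (105 - 60) · 45 = 1012.5.
With the floor, consumers buy 24 units at 81, so CS = ½ · (105 - 81) · 24 = 288.
Change in consumer surplus = 288 - 1012.5 = -724.5.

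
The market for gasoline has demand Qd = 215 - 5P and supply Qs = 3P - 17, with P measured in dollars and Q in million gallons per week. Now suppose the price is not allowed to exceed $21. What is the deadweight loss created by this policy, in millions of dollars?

Without the control the market clears where 215 - 5P = 3P - 17, i.e. P* = 29 and Q* = 70.
Since 21 < 29, the ceiling is binding.
At P = 21: Qd = 215 - 5·21 = 110 and Qs = 3·21 - 17 = 46.
Quantity traded falls to 46. At Q = 46 the demand price is (215 - 46)/5 = 33.8 and the supply price is (17 + 46)/3 = 21.
Deadweight loss = ½ · (33.8 - 21) · (70 - 46) = ½ · 12.8 · 24 = 153.6.

153.6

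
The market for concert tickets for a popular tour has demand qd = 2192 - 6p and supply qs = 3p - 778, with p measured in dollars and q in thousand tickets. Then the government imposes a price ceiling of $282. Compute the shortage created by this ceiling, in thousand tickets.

432

In a free market, 2192 - 6p = 3p - 778 gives the equilibrium p* = 330, q* = 212.
Because the ceiling (282) lies below the market-clearing price, it is binding.
At p = 282: qd = 2192 - 6·282 = 500 and qs = 3·282 - 778 = 68.
Shortage = qd - qs = 500 - 68 = 432.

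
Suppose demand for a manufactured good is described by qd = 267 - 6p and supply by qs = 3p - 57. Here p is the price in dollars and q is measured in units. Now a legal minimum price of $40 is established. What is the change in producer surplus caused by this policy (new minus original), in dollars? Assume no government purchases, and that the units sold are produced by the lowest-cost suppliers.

12

Without the control the market clears where 267 - 6p = 3p - 57, i.e. p* = 36 and q* = 51.
Since 40 > 36, the floor is binding.
At p = 40: qd = 267 - 6·40 = 27 and qs = 3·40 - 57 = 63.
Producer surplus without the control is ½ · (36 - 19) · 51 = 433.5.
With the floor, 27 units are sold at 40. The supply price at q = 27 is 28, so PS = ½ · [(40 - 19) + (40 - 28)] · 27 = 445.5.
Change in producer surplus = 445.5 - 433.5 = 12.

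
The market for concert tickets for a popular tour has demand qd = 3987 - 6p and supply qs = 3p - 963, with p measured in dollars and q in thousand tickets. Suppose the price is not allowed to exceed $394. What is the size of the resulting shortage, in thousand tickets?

Setting quantity demanded equal to quantity supplied, 3987 - 6p = 3p - 963, gives p* = 550 and q* = 687.
Since 394 < 550, the ceiling is binding.
At p = 394: qd = 3987 - 6·394 = 1623 and qs = 3·394 - 963 = 219.
Shortage = qd - qs = 1623 - 219 = 1404.

1404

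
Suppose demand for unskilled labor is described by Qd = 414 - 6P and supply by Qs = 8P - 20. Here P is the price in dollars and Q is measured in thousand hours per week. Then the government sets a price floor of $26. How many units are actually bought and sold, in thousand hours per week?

228

In a free market, 414 - 6P = 8P - 20 gives the equilibrium P* = 31, Q* = 228.
The floor of 26 is below the equilibrium price 31, so it is not binding; the market clears at P* = 31, Q* = 228.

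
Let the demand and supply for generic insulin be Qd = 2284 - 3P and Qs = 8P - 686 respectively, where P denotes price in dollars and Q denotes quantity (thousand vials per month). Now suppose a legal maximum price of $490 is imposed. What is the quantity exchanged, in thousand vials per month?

1474

Equilibrium: 2284 - 3P = 8P - 686, so 2970 = 11P and P* = 270, Q* = 1474.
The ceiling of 490 is above the equilibrium price 270, so it is not binding; the market clears at P* = 270, Q* = 1474.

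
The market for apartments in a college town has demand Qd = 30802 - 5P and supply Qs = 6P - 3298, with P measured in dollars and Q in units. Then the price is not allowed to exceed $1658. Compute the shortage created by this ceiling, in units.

15862

Equilibrium: 30802 - 5P = 6P - 3298, so 34100 = 11P and P* = 3100, Q* = 15302.
Since 1658 < 3100, the ceiling is binding.
At P = 1658: Qd = 30802 - 5·1658 = 22512 and Qs = 6·1658 - 3298 = 6650.
Shortage = Qd - Qs = 22512 - 6650 = 15862.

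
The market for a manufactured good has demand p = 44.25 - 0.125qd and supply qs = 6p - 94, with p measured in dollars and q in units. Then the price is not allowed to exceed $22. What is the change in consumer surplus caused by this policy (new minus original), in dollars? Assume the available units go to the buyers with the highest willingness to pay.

Rearranging demand gives qd = 354 - 8p. Equilibrium: 354 - 8p = 6p - 94, so 448 = 14p and p* = 32, q* = 98.
Because the ceiling (22) lies below the market-clearing price, it is binding.
At p = 22: qd = 354 - 8·22 = 178 and qs = 6·22 - 94 = 38.
Consumer surplus without the control is ½ · (44.25 - 32) · 98 = 600.25.
With the ceiling, 38 units are sold at 22 (assume they go to the highest-value buyers). The demand price at q = 38 is 39.5, so CS = ½ · [(44.25 - 22) + (39.5 - 22)] · 38 = 755.25.
Change in consumer surplus = 755.25 - 600.25 = 155.

155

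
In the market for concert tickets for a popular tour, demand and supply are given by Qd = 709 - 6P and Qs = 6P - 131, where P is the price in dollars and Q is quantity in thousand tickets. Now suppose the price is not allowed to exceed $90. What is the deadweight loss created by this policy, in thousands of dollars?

In a free market, 709 - 6P = 6P - 131 gives the equilibrium P* = 70, Q* = 289.
Since 90 is above P* = 70, the ceiling does not bind and the free-market outcome prevails.
Since the control does not bind, no trades are prevented and deadweight loss is zero.

0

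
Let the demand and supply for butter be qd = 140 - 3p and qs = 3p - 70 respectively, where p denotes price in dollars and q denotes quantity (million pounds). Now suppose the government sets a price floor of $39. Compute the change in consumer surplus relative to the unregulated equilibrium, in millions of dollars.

-116

Setting quantity demanded equal to quantity supplied, 140 - 3p = 3p - 70, gives p* = 35 and q* = 35.
Since 39 > 35, the floor is binding.
At p = 39: qd = 140 - 3·39 = 23 and qs = 3·39 - 70 = 47.
Consumer surplus without the control is ½ · (140/3 - 35) · 35 = 1225/6.
With the floor, consumers buy 23 units at 39, so CS = ½ · (140/3 - 39) · 23 = 529/6.
Change in consumer surplus = 529/6 - 1225/6 = -116.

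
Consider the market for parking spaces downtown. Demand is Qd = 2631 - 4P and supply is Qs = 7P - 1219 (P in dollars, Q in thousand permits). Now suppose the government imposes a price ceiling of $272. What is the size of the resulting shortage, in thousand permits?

858

Setting quantity demanded equal to quantity supplied, 2631 - 4P = 7P - 1219, gives P* = 350 and Q* = 1231.
The ceiling of 272 is below the equilibrium price 350, so it binds.
At P = 272: Qd = 2631 - 4·272 = 1543 and Qs = 7·272 - 1219 = 685.
Shortage = Qd - Qs = 1543 - 685 = 858.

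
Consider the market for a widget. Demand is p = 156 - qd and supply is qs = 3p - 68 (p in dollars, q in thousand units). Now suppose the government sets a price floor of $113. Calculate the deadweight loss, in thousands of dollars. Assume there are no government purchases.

2166

Rearranging demand gives qd = 156 - p. Without the control the market clears where 156 - p = 3p - 68, i.e. p* = 56 and q* = 100.
Since 113 > 56, the floor is binding.
At p = 113: qd = 156 - 113 = 43 and qs = 3·113 - 68 = 271.
Quantity traded falls to 43. At q = 43 the demand price is 156 - 43 = 113 and the supply price is (68 + 43)/3 = 37.
Deadweight loss = ½ · (113 - 37) · (100 - 43) = ½ · 76 · 57 = 2166.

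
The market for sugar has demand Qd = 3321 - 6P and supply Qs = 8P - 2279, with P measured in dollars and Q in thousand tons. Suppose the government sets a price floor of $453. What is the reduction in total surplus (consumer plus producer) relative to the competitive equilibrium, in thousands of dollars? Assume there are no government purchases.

Equilibrium: 3321 - 6P = 8P - 2279, so 5600 = 14P and P* = 400, Q* = 921.
The floor of 453 is above the equilibrium price 400, so it binds.
At P = 453: Qd = 3321 - 6·453 = 603 and Qs = 8·453 - 2279 = 1345.
Quantity traded falls to 603. At Q = 603 the demand price is (3321 - 603)/6 = 453 and the supply price is (2279 + 603)/8 = 360.25.
Deadweight loss = ½ · (453 - 360.25) · (921 - 603) = ½ · 92.75 · 318 = 14747.25.

14747.25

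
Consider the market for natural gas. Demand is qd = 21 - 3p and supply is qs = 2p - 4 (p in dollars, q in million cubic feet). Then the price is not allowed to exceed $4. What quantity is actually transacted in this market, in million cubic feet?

4

Setting quantity demanded equal to quantity supplied, 21 - 3p = 2p - 4, gives p* = 5 and q* = 6.
The ceiling of 4 is below the equilibrium price 5, so it binds.
At p = 4: qd = 21 - 3·4 = 9 and qs = 2·4 - 4 = 4.
The quantity actually transacted is the short side, supply: 4.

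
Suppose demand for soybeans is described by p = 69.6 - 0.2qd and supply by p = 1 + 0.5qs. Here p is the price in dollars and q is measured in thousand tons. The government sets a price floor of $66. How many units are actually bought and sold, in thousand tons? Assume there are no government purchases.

18

Rearranging demand gives qd = 348 - 5p; rearranging supply gives qs = 2p - 2. In a free market, 348 - 5p = 2p - 2 gives the equilibrium p* = 50, q* = 98.
The floor of 66 is above the equilibrium price 50, so it binds.
At p = 66: qd = 348 - 5·66 = 18 and qs = 2·66 - 2 = 130.
The quantity actually transacted is the short side, demand: 18.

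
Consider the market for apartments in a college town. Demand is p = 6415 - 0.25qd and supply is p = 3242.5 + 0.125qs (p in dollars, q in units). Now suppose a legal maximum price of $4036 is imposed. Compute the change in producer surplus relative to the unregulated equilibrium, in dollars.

Rearranging demand gives qd = 25660 - 4p; rearranging supply gives qs = 8p - 25940. Setting quantity demanded equal to quantity supplied, 25660 - 4p = 8p - 25940, gives p* = 4300 and q* = 8460.
Since 4036 < 4300, the ceiling is binding.
At p = 4036: qd = 25660 - 4·4036 = 9516 and qs = 8·4036 - 25940 = 6348.
Producer surplus without the control is ½ · (4300 - 3242.5) · 8460 = 4473225.
With the ceiling, producers sell 6348 units at 4036, so PS = ½ · (4036 - 3242.5) · 6348 = 2518569.
Change in producer surplus = 2518569 - 4473225 = -1954656.

-1954656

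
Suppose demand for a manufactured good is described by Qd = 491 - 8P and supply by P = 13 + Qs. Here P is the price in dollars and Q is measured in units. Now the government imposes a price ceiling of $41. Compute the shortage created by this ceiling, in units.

Rearranging supply gives Qs = P - 13. Without the control the market clears where 491 - 8P = P - 13, i.e. P* = 56 and Q* = 43.
Because the ceiling (41) lies below the market-clearing price, it is binding.
At P = 41: Qd = 491 - 8·41 = 163 and Qs = 41 - 13 = 28.
Shortage = Qd - Qs = 163 - 28 = 135.

135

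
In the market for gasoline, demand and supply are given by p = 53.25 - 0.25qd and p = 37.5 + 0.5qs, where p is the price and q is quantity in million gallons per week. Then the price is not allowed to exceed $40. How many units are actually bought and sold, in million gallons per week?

Rearranging demand gives qd = 213 - 4p; rearranging supply gives qs = 2p - 75. Equilibrium: 213 - 4p = 2p - 75, so 288 = 6p and p* = 48, q* = 21.
The ceiling of 40 is below the equilibrium price 48, so it binds.
At p = 40: qd = 213 - 4·40 = 53 and qs = 2·40 - 75 = 5.
The quantity actually transacted is the short side, supply: 5.

5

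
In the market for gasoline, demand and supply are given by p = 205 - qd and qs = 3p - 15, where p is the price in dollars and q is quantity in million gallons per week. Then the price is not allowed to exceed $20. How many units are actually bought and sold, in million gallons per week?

Rearranging demand gives qd = 205 - p. Setting quantity demanded equal to quantity supplied, 205 - p = 3p - 15, gives p* = 55 and q* = 150.
Since 20 < 55, the ceiling is binding.
At p = 20: qd = 205 - 20 = 185 and qs = 3·20 - 15 = 45.
The quantity actually transacted is the short side, supply: 45.

45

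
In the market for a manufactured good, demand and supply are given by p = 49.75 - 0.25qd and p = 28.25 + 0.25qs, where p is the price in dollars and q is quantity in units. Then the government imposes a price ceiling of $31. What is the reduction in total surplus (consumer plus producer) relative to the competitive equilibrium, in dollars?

256

Rearranging demand gives qd = 199 - 4p; rearranging supply gives qs = 4p - 113. Without the control the market clears where 199 - 4p = 4p - 113, i.e. p* = 39 and q* = 43.
Because the ceiling (31) lies below the market-clearing price, it is binding.
At p = 31: qd = 199 - 4·31 = 75 and qs = 4·31 - 113 = 11.
Quantity traded falls to 11. At q = 11 the demand price is (199 - 11)/4 = 47 and the supply price is (113 + 11)/4 = 31.
Deadweight loss = ½ · (47 - 31) · (43 - 11) = ½ · 16 · 32 = 256.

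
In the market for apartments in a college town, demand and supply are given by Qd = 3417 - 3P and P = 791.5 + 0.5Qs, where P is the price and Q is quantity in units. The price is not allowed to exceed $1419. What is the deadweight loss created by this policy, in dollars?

0

Rearranging supply gives Qs = 2P - 1583. Without the control the market clears where 3417 - 3P = 2P - 1583, i.e. P* = 1000 and Q* = 417.
The ceiling of 1419 is above the equilibrium price 1000, so it is not binding; the market clears at P* = 1000, Q* = 417.
Since the control does not bind, no trades are prevented and deadweight loss is zero.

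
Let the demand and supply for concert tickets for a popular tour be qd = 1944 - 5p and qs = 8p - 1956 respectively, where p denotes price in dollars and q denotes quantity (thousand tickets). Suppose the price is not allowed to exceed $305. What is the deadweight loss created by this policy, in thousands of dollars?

0

Setting quantity demanded equal to quantity supplied, 1944 - 5p = 8p - 1956, gives p* = 300 and q* = 444.
The ceiling of 305 is above the equilibrium price 300, so it is not binding; the market clears at p* = 300, q* = 444.
Since the control does not bind, no trades are prevented and deadweight loss is zero.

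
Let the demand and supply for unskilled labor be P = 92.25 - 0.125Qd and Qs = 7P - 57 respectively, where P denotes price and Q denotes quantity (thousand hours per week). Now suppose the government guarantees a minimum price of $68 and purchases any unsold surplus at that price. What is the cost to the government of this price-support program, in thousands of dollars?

15300

Rearranging demand gives Qd = 738 - 8P. Without the control the market clears where 738 - 8P = 7P - 57, i.e. P* = 53 and Q* = 314.
The floor of 68 is above the equilibrium price 53, so it binds.
At P = 68: Qd = 738 - 8·68 = 194 and Qs = 7·68 - 57 = 419.
Surplus = Qs - Qd = 225.
Government expenditure = surplus × support price = 225 × 68 = 15300.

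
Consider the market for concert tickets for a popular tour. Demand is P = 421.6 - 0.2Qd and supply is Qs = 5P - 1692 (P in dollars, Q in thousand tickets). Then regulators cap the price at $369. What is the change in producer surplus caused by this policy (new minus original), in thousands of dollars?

Rearranging demand gives Qd = 2108 - 5P. Equilibrium: 2108 - 5P = 5P - 1692, so 3800 = 10P and P* = 380, Q* = 208.
Since 369 < 380, the ceiling is binding.
At P = 369: Qd = 2108 - 5·369 = 263 and Qs = 5·369 - 1692 = 153.
Producer surplus without the control is ½ · (380 - 338.4) · 208 = 4326.4.
With the ceiling, producers sell 153 units at 369, so PS = ½ · (369 - 338.4) · 153 = 2340.9.
Change in producer surplus = 2340.9 - 4326.4 = -1985.5.

-1985.5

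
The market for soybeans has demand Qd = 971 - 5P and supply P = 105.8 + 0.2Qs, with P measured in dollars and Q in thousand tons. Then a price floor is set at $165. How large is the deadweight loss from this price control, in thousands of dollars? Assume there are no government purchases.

1125

Rearranging supply gives Qs = 5P - 529. Setting quantity demanded equal to quantity supplied, 971 - 5P = 5P - 529, gives P* = 150 and Q* = 221.
The floor of 165 is above the equilibrium price 150, so it binds.
At P = 165: Qd = 971 - 5·165 = 146 and Qs = 5·165 - 529 = 296.
Quantity traded falls to 146. At Q = 146 the demand price is (971 - 146)/5 = 165 and the supply price is (529 + 146)/5 = 135.
Deadweight loss = ½ · (165 - 135) · (221 - 146) = ½ · 30 · 75 = 1125.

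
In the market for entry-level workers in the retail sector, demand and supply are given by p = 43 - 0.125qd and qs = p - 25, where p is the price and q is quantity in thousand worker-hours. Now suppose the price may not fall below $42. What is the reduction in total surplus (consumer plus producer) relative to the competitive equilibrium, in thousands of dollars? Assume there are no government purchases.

Rearranging demand gives qd = 344 - 8p. Without the control the market clears where 344 - 8p = p - 25, i.e. p* = 41 and q* = 16.
Since 42 > 41, the floor is binding.
At p = 42: qd = 344 - 8·42 = 8 and qs = 42 - 25 = 17.
Quantity traded falls to 8. At q = 8 the demand price is (344 - 8)/8 = 42 and the supply price is 25 + 8 = 33.
Deadweight loss = ½ · (42 - 33) · (16 - 8) = ½ · 9 · 8 = 36.

36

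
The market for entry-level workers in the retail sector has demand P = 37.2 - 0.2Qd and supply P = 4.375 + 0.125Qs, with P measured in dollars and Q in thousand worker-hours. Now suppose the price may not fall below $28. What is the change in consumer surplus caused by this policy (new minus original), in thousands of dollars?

Rearranging demand gives Qd = 186 - 5P; rearranging supply gives Qs = 8P - 35. Without the control the market clears where 186 - 5P = 8P - 35, i.e. P* = 17 and Q* = 101.
Because the floor (28) lies above the market-clearing price, it is binding.
At P = 28: Qd = 186 - 5·28 = 46 and Qs = 8·28 - 35 = 189.
Consumer surplus without the control is ½ · (37.2 - 17) · 101 = 1020.1.
With the floor, consumers buy 46 units at 28, so CS = ½ · (37.2 - 28) · 46 = 211.6.
Change in consumer surplus = 211.6 - 1020.1 = -808.5.

-808.5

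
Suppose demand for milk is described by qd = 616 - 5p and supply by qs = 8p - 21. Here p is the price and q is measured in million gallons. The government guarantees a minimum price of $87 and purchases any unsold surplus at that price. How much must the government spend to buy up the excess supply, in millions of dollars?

42978

Setting quantity demanded equal to quantity supplied, 616 - 5p = 8p - 21, gives p* = 49 and q* = 371.
Because the floor (87) lies above the market-clearing price, it is binding.
At p = 87: qd = 616 - 5·87 = 181 and qs = 8·87 - 21 = 675.
Surplus = qs - qd = 494.
Government expenditure = surplus × support price = 494 × 87 = 42978.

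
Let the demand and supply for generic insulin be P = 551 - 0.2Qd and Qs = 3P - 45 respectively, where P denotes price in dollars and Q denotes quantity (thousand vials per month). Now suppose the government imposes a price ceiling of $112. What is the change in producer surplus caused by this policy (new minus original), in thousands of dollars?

Rearranging demand gives Qd = 2755 - 5P. Without the control the market clears where 2755 - 5P = 3P - 45, i.e. P* = 350 and Q* = 1005.
The ceiling of 112 is below the equilibrium price 350, so it binds.
At P = 112: Qd = 2755 - 5·112 = 2195 and Qs = 3·112 - 45 = 291.
Producer surplus without the control is ½ · (350 - 15) · 1005 = 168337.5.
With the ceiling, producers sell 291 units at 112, so PS = ½ · (112 - 15) · 291 = 14113.5.
Change in producer surplus = 14113.5 - 168337.5 = -154224.

-154224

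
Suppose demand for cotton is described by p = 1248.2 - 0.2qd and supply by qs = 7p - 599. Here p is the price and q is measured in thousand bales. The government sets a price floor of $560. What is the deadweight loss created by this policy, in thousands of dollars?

Rearranging demand gives qd = 6241 - 5p. Equilibrium: 6241 - 5p = 7p - 599, so 6840 = 12p and p* = 570, q* = 3391.
Since 560 is below p* = 570, the floor does not bind and the free-market outcome prevails.
Since the control does not bind, no trades are prevented and deadweight loss is zero.

0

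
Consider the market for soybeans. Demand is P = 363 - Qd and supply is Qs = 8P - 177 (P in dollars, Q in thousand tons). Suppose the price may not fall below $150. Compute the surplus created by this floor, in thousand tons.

Rearranging demand gives Qd = 363 - P. Without the control the market clears where 363 - P = 8P - 177, i.e. P* = 60 and Q* = 303.
Because the floor (150) lies above the market-clearing price, it is binding.
At P = 150: Qd = 363 - 150 = 213 and Qs = 8·150 - 177 = 1023.
Surplus = Qs - Qd = 1023 - 213 = 810.

810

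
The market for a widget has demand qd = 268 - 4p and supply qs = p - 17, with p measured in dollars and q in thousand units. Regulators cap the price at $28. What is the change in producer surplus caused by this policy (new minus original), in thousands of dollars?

Without the control the market clears where 268 - 4p = p - 17, i.e. p* = 57 and q* = 40.
The ceiling of 28 is below the equilibrium price 57, so it binds.
At p = 28: qd = 268 - 4·28 = 156 and qs = 28 - 17 = 11.
Producer surplus without the control is ½ · (57 - 17) · 40 = 800.
With the ceiling, producers sell 11 units at 28, so PS = ½ · (28 - 17) · 11 = 60.5.
Change in producer surplus = 60.5 - 800 = -739.5.

-739.5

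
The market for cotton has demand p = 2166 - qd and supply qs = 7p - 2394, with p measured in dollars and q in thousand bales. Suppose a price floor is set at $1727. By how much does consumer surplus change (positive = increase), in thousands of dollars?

Rearranging demand gives qd = 2166 - p. Setting quantity demanded equal to quantity supplied, 2166 - p = 7p - 2394, gives p* = 570 and q* = 1596.
The floor of 1727 is above the equilibrium price 570, so it binds.
At p = 1727: qd = 2166 - 1727 = 439 and qs = 7·1727 - 2394 = 9695.
Consumer surplus without the control is ½ · (2166 - 570) · 1596 = 1273608.
With the floor, consumers buy 439 units at 1727, so CS = ½ · (2166 - 1727) · 439 = 96360.5.
Change in consumer surplus = 96360.5 - 1273608 = -1177247.5.

-1177247.5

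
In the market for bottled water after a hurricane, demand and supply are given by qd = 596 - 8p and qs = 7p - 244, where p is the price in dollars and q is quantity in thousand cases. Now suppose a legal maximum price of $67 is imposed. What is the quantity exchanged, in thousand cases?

148

Setting quantity demanded equal to quantity supplied, 596 - 8p = 7p - 244, gives p* = 56 and q* = 148.
The ceiling of 67 is above the equilibrium price 56, so it is not binding; the market clears at p* = 56, q* = 148.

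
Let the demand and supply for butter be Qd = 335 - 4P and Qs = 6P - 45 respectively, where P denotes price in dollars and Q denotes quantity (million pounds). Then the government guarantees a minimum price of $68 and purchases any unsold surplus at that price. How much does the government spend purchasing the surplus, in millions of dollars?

Without the control the market clears where 335 - 4P = 6P - 45, i.e. P* = 38 and Q* = 183.
Because the floor (68) lies above the market-clearing price, it is binding.
At P = 68: Qd = 335 - 4·68 = 63 and Qs = 6·68 - 45 = 363.
Surplus = Qs - Qd = 300.
Government expenditure = surplus × support price = 300 × 68 = 20400.

20400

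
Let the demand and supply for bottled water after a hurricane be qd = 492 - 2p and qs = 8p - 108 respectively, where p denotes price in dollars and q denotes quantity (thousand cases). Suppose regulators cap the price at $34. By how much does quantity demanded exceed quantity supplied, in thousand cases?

260

Without the control the market clears where 492 - 2p = 8p - 108, i.e. p* = 60 and q* = 372.
Because the ceiling (34) lies below the market-clearing price, it is binding.
At p = 34: qd = 492 - 2·34 = 424 and qs = 8·34 - 108 = 164.
Shortage = qd - qs = 424 - 164 = 260.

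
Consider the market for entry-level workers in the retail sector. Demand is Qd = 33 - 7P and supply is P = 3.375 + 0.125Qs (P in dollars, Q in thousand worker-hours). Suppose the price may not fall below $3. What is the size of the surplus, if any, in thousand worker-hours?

Rearranging supply gives Qs = 8P - 27. Without the control the market clears where 33 - 7P = 8P - 27, i.e. P* = 4 and Q* = 5.
Since 3 is below P* = 4, the floor does not bind and the free-market outcome prevails.
Since the control does not bind, there is no surplus.

0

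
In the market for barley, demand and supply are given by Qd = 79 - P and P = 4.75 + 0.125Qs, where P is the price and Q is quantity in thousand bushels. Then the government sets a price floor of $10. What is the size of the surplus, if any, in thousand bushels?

0

Rearranging supply gives Qs = 8P - 38. In a free market, 79 - P = 8P - 38 gives the equilibrium P* = 13, Q* = 66.
The floor of 10 is below the equilibrium price 13, so it is not binding; the market clears at P* = 13, Q* = 66.
Since the control does not bind, there is no surplus.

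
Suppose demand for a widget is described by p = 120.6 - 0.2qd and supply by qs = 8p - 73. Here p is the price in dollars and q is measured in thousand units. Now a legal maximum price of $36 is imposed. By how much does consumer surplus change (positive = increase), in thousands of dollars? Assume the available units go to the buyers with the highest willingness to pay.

1801.6

Rearranging demand gives qd = 603 - 5p. Without the control the market clears where 603 - 5p = 8p - 73, i.e. p* = 52 and q* = 343.
The ceiling of 36 is below the equilibrium price 52, so it binds.
At p = 36: qd = 603 - 5·36 = 423 and qs = 8·36 - 73 = 215.
Consumer surplus without the control is ½ · (120.6 - 52) · 343 = 11764.9.
With the ceiling, 215 units are sold at 36 (assume they go to the highest-value buyers). The demand price at q = 215 is 77.6, so CS = ½ · [(120.6 - 36) + (77.6 - 36)] · 215 = 13566.5.
Change in consumer surplus = 13566.5 - 11764.9 = 1801.6.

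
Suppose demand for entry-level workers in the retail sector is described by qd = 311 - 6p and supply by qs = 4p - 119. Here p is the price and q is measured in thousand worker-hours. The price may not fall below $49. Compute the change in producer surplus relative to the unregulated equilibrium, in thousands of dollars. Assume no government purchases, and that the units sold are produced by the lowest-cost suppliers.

-60

Equilibrium: 311 - 6p = 4p - 119, so 430 = 10p and p* = 43, q* = 53.
Since 49 > 43, the floor is binding.
At p = 49: qd = 311 - 6·49 = 17 and qs = 4·49 - 119 = 77.
Producer surplus without the control is ½ · (43 - 29.75) · 53 = 351.125.
With the floor, 17 units are sold at 49. The supply price at q = 17 is 34, so PS = ½ · [(49 - 29.75) + (49 - 34)] · 17 = 291.125.
Change in producer surplus = 291.125 - 351.125 = -60.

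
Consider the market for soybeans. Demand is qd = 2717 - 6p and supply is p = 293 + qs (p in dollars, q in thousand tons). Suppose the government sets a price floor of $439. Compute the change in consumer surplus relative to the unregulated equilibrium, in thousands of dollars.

-990

Rearranging supply gives qs = p - 293. Equilibrium: 2717 - 6p = p - 293, so 3010 = 7p and p* = 430, q* = 137.
Since 439 > 430, the floor is binding.
At p = 439: qd = 2717 - 6·439 = 83 and qs = 439 - 293 = 146.
Consumer surplus without the control is ½ · (2717/6 - 430) · 137 = 18769/12.
With the floor, consumers buy 83 units at 439, so CS = ½ · (2717/6 - 439) · 83 = 6889/12.
Change in consumer surplus = 6889/12 - 18769/12 = -990.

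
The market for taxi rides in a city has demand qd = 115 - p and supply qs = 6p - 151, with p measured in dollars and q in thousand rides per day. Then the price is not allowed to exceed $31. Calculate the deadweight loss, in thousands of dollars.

1029

In a free market, 115 - p = 6p - 151 gives the equilibrium p* = 38, q* = 77.
Since 31 < 38, the ceiling is binding.
At p = 31: qd = 115 - 31 = 84 and qs = 6·31 - 151 = 35.
Quantity traded falls to 35. At q = 35 the demand price is 115 - 35 = 80 and the supply price is (151 + 35)/6 = 31.
Deadweight loss = ½ · (80 - 31) · (77 - 35) = ½ · 49 · 42 = 1029.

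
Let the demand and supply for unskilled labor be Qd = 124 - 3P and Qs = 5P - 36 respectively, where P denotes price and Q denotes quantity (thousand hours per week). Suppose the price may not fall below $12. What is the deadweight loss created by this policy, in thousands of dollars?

Setting quantity demanded equal to quantity supplied, 124 - 3P = 5P - 36, gives P* = 20 and Q* = 64.
The floor of 12 is below the equilibrium price 20, so it is not binding; the market clears at P* = 20, Q* = 64.
Since the control does not bind, no trades are prevented and deadweight loss is zero.

0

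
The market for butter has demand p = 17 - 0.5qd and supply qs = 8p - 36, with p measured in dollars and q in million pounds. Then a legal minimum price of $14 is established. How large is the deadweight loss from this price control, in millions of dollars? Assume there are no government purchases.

61.25

Rearranging demand gives qd = 34 - 2p. Equilibrium: 34 - 2p = 8p - 36, so 70 = 10p and p* = 7, q* = 20.
Since 14 > 7, the floor is binding.
At p = 14: qd = 34 - 2·14 = 6 and qs = 8·14 - 36 = 76.
Quantity traded falls to 6. At q = 6 the demand price is (34 - 6)/2 = 14 and the supply price is (36 + 6)/8 = 5.25.
Deadweight loss = ½ · (14 - 5.25) · (20 - 6) = ½ · 8.75 · 14 = 61.25.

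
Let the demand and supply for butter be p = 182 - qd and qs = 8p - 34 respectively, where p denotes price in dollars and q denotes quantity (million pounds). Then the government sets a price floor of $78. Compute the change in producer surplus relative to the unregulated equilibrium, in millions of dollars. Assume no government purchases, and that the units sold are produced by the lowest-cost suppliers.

5433.75

Rearranging demand gives qd = 182 - p. Without the control the market clears where 182 - p = 8p - 34, i.e. p* = 24 and q* = 158.
Since 78 > 24, the floor is binding.
At p = 78: qd = 182 - 78 = 104 and qs = 8·78 - 34 = 590.
Producer surplus without the control is ½ · (24 - 4.25) · 158 = 1560.25.
With the floor, 104 units are sold at 78. The supply price at q = 104 is 17.25, so PS = ½ · [(78 - 4.25) + (78 - 17.25)] · 104 = 6994.
Change in producer surplus = 6994 - 1560.25 = 5433.75.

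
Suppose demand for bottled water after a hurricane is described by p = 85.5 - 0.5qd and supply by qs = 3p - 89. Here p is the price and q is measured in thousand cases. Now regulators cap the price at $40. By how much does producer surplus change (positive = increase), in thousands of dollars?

-588

Rearranging demand gives qd = 171 - 2p. Setting quantity demanded equal to quantity supplied, 171 - 2p = 3p - 89, gives p* = 52 and q* = 67.
The ceiling of 40 is below the equilibrium price 52, so it binds.
At p = 40: qd = 171 - 2·40 = 91 and qs = 3·40 - 89 = 31.
Producer surplus without the control is ½ · (52 - 89/3) · 67 = 4489/6.
With the ceiling, producers sell 31 units at 40, so PS = ½ · (40 - 89/3) · 31 = 961/6.
Change in producer surplus = 961/6 - 4489/6 = -588.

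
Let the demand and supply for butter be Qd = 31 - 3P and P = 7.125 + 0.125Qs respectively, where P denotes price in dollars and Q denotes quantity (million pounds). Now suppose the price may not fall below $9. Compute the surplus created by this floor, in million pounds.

Rearranging supply gives Qs = 8P - 57. In a free market, 31 - 3P = 8P - 57 gives the equilibrium P* = 8, Q* = 7.
Because the floor (9) lies above the market-clearing price, it is binding.
At P = 9: Qd = 31 - 3·9 = 4 and Qs = 8·9 - 57 = 15.
Surplus = Qs - Qd = 15 - 4 = 11.

11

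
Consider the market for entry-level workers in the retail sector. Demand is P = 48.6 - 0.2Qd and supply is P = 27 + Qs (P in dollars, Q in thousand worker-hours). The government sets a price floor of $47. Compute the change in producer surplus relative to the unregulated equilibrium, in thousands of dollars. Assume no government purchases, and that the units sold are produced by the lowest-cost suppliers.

-34

Rearranging demand gives Qd = 243 - 5P; rearranging supply gives Qs = P - 27. Setting quantity demanded equal to quantity supplied, 243 - 5P = P - 27, gives P* = 45 and Q* = 18.
Since 47 > 45, the floor is binding.
At P = 47: Qd = 243 - 5·47 = 8 and Qs = 47 - 27 = 20.
Producer surplus without the control is ½ · (45 - 27) · 18 = 162.
With the floor, 8 units are sold at 47. The supply price at Q = 8 is 35, so PS = ½ · [(47 - 27) + (47 - 35)] · 8 = 128.
Change in producer surplus = 128 - 162 = -34.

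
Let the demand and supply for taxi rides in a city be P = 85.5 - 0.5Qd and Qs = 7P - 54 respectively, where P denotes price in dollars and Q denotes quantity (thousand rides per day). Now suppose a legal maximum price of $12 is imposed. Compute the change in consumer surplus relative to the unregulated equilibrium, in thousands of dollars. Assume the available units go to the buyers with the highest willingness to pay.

-1680.25

Rearranging demand gives Qd = 171 - 2P. Setting quantity demanded equal to quantity supplied, 171 - 2P = 7P - 54, gives P* = 25 and Q* = 121.
Because the ceiling (12) lies below the market-clearing price, it is binding.
At P = 12: Qd = 171 - 2·12 = 147 and Qs = 7·12 - 54 = 30.
Consumer surplus without the control is ½ · (85.5 - 25) · 121 = 3660.25.
With the ceiling, 30 units are sold at 12 (assume they go to the highest-value buyers). The demand price at Q = 30 is 70.5, so CS = ½ · [(85.5 - 12) + (70.5 - 12)] · 30 = 1980.
Change in consumer surplus = 1980 - 3660.25 = -1680.25.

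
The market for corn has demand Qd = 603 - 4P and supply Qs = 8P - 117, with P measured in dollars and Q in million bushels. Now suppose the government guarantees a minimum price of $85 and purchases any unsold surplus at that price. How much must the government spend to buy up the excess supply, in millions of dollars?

In a free market, 603 - 4P = 8P - 117 gives the equilibrium P* = 60, Q* = 363.
Since 85 > 60, the floor is binding.
At P = 85: Qd = 603 - 4·85 = 263 and Qs = 8·85 - 117 = 563.
Surplus = Qs - Qd = 300.
Government expenditure = surplus × support price = 300 × 85 = 25500.

25500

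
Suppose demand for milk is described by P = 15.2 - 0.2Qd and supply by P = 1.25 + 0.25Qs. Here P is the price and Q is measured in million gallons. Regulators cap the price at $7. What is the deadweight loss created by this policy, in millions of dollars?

Rearranging demand gives Qd = 76 - 5P; rearranging supply gives Qs = 4P - 5. Setting quantity demanded equal to quantity supplied, 76 - 5P = 4P - 5, gives P* = 9 and Q* = 31.
Since 7 < 9, the ceiling is binding.
At P = 7: Qd = 76 - 5·7 = 41 and Qs = 4·7 - 5 = 23.
Quantity traded falls to 23. At Q = 23 the demand price is (76 - 23)/5 = 10.6 and the supply price is (5 + 23)/4 = 7.
Deadweight loss = ½ · (10.6 - 7) · (31 - 23) = ½ · 3.6 · 8 = 14.4.

14.4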